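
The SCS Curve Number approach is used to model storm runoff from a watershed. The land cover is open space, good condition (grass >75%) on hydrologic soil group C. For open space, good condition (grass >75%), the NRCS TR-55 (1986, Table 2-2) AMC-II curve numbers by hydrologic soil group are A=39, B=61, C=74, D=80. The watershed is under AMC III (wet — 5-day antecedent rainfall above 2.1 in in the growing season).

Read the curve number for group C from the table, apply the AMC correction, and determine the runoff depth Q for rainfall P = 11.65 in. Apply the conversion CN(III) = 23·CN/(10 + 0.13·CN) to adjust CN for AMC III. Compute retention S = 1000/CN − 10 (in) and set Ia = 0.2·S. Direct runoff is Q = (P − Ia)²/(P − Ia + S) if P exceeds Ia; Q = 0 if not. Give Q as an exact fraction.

NRCS table: open space, good condition (grass >75%), soil group C → CN(II) = 74
Adjust CN=74 to AMC III: 23·74/(10 + 0.13·74) → 1702 ÷ (981/50) = 85100/981 ≈ 86.748
Max retention: S = 1000/(85100/981) − 10 = 1300/851 in (≈ 1.528 in)
Initial abstraction Ia = S/5 = (1300/851)/5 = 260/851 ≈ 0.306 in
Since P=11.650 > Ia=0.306: effective rainfall P−Ia = 193083/17020 in
Q = (193083/17020)²/((193083/17020) + 1300/851) = (37281044889/289680400)/(219083/17020) = 37281044889/3728792660 in ≈ 9.998 in

Q = 37281044889/3728792660 in ≈ 9.998 in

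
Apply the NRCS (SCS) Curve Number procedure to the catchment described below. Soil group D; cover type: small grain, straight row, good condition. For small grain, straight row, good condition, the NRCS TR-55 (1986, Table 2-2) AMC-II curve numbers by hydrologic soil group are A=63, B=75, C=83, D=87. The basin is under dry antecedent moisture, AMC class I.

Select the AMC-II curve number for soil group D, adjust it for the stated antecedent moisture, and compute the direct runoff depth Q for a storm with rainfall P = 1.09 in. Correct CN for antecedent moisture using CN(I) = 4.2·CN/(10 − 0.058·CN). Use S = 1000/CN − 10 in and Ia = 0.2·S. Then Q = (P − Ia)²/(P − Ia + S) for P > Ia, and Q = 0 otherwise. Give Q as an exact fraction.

NRCS table: small grain, straight row, good condition, soil group D → CN(II) = 87
CN(I) from CN(II)=87: (4.2·87)/(10 − 0.058·87) = 182700/2477 ≈ 73.759
S = 1000/(182700/2477) − 10 = 6500/1827 in ≈ 3.558 in
Ia = 0.2S: 0.2·3.558 = 0.712 in (exactly 1300/1827)
P − Ia = 1.090 − 0.712 = 69143/182700 ≈ 0.378 in (> 0, runoff occurs)
Q: (69143/182700)² ÷ (719143/182700) = 4780754449/131387426100 in (≈ 0.036 in)

Q = 4780754449/131387426100 in ≈ 0.036 in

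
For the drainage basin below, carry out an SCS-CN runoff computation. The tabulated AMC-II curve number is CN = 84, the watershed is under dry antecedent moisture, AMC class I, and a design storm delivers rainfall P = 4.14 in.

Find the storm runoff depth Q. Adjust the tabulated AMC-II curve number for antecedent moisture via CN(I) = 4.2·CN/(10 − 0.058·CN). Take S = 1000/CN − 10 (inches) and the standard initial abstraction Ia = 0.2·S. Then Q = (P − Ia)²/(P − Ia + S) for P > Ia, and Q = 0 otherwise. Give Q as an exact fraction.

CN(I) from CN(II)=84: (4.2·84)/(10 − 0.058·84) = 44100/641 ≈ 68.799
Retention S: 1000/CN − 10 with CN=68.799 → S = 2000/441 ≈ 4.535 in
Ia = 0.2S: 0.2·4.535 = 0.907 in (exactly 400/441)
Excess rainfall: 4.140 − 0.907 = 3.233 in; P > Ia so Q > 0
Runoff Q = (P−Ia)²/(P−Ia+S) = (3.233)²/(3.233+4.535) = 5081836369/3776878350 ≈ 1.346 in

Q = 5081836369/3776878350 in ≈ 1.346 in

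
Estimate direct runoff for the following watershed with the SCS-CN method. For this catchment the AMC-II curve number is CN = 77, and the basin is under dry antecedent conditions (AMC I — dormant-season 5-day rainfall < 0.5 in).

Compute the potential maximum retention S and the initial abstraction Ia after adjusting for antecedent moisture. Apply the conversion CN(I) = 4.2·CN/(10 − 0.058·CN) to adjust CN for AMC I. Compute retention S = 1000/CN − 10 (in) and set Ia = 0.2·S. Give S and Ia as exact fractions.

S = 11500/1617 in ≈ 7.112 in; Ia = 2300/1617 in ≈ 1.422 in

Dry (AMC I): CN(I) = 4.2·77/(10 − 0.058·77) = (1617/5)/(2767/500) = 161700/2767 ≈ 58.439
Retention S: 1000/CN − 10 with CN=58.439 → S = 11500/1617 ≈ 7.112 in
Ia = 0.2·(11500/1617) = 2300/1617 in ≈ 1.422 in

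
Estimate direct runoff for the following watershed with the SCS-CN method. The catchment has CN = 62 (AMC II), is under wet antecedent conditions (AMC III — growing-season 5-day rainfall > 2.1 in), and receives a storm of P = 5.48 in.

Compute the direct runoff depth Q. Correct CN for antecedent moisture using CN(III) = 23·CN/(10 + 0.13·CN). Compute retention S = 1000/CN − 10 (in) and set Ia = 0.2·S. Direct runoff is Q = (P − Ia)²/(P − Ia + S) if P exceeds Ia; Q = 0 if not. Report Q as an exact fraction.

Q = 7775888761/2418513825 in ≈ 3.215 in

CN(III) from CN(II)=62: (23·62)/(10 + 0.13·62) = 71300/903 ≈ 78.959
S = 1000/(71300/903) − 10 = 1900/713 in ≈ 2.665 in
Ia = 0.2·(1900/713) = 380/713 in ≈ 0.533 in
P − Ia = 5.480 − 0.533 = 88181/17825 ≈ 4.947 in (> 0, runoff occurs)
Runoff Q = (P−Ia)²/(P−Ia+S) = (4.947)²/(4.947+2.665) = 7775888761/2418513825 ≈ 3.215 in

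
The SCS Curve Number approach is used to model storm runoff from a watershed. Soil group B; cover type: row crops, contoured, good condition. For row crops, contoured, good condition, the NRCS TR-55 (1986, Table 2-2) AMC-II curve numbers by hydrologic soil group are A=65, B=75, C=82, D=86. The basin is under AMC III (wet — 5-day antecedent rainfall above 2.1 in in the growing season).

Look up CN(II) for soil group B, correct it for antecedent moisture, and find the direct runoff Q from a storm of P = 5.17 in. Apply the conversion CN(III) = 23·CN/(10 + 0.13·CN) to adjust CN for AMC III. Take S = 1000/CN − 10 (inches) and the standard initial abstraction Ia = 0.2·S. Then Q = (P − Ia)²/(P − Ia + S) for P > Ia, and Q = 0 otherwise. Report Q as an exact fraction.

Q = 1133870929/301343700 in ≈ 3.763 in

NRCS table: row crops, contoured, good condition, soil group B → CN(II) = 75
Adjust CN=75 to AMC III: 23·75/(10 + 0.13·75) → 1725 ÷ (79/4) = 6900/79 ≈ 87.342
Retention S: 1000/CN − 10 with CN=87.342 → S = 100/69 ≈ 1.449 in
Ia = 0.2·(100/69) = 20/69 in ≈ 0.290 in
P − Ia = 5.170 − 0.290 = 33673/6900 ≈ 4.880 in (> 0, runoff occurs)
Q = (33673/6900)²/((33673/6900) + 100/69) = (1133870929/47610000)/(43673/6900) = 1133870929/301343700 in ≈ 3.763 in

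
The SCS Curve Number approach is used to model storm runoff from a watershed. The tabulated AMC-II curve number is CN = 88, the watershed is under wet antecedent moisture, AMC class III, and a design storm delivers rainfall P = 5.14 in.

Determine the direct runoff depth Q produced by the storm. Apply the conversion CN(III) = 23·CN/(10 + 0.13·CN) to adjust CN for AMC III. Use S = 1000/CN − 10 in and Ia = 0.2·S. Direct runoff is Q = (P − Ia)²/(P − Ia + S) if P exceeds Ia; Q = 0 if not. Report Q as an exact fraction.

Q = 4034917441/898415650 in ≈ 4.491 in

Wet (AMC III): CN(III) = 23·88/(10 + 0.13·88) = 2024/(536/25) = 6325/67 ≈ 94.403
Max retention: S = 1000/(6325/67) − 10 = 150/253 in (≈ 0.593 in)
Initial abstraction Ia = S/5 = (150/253)/5 = 30/253 ≈ 0.119 in
Excess rainfall: 5.140 − 0.119 = 5.021 in; P > Ia so Q > 0
Q: (63521/12650)² ÷ (71021/12650) = 4034917441/898415650 in (≈ 4.491 in)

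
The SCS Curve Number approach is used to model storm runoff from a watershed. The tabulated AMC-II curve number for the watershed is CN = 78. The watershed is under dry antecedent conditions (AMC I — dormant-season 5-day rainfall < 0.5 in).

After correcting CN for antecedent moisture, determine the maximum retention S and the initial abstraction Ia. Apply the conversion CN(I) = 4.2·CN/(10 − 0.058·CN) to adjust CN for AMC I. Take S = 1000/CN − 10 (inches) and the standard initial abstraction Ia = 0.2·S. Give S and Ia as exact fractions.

S = 5500/819 in ≈ 6.716 in; Ia = 1100/819 in ≈ 1.343 in

Dry (AMC I): CN(I) = 4.2·78/(10 − 0.058·78) = (1638/5)/(1369/250) = 81900/1369 ≈ 59.825
Max retention: S = 1000/(81900/1369) − 10 = 5500/819 in (≈ 6.716 in)
Ia = 0.2S: 0.2·6.716 = 1.343 in (exactly 1100/819)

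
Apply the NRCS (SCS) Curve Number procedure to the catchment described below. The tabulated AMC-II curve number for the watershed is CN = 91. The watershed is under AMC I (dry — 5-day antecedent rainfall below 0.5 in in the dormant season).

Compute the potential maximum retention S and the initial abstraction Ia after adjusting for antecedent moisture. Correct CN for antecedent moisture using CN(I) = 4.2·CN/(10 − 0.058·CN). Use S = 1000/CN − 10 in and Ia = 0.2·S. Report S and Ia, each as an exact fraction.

S = 1500/637 in ≈ 2.355 in; Ia = 300/637 in ≈ 0.471 in

CN(I) from CN(II)=91: (4.2·91)/(10 − 0.058·91) = 63700/787 ≈ 80.940
S = 1000/(63700/787) − 10 = 1500/637 in ≈ 2.355 in
Ia = 0.2·(1500/637) = 300/637 in ≈ 0.471 in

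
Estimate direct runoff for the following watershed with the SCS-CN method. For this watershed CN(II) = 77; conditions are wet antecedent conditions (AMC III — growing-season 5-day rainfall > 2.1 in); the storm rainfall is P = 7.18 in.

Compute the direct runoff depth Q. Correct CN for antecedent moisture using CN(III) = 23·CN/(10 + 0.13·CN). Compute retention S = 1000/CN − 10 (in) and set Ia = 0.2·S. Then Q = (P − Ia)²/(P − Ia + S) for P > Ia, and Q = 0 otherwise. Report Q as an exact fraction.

Q = 709849449/121825550 in ≈ 5.827 in

Wet (AMC III): CN(III) = 23·77/(10 + 0.13·77) = 1771/(2001/100) = 7700/87 ≈ 88.506
S = 1000/(7700/87) − 10 = 100/77 in ≈ 1.299 in
Ia = 0.2·(100/77) = 20/77 in ≈ 0.260 in
P − Ia = 7.180 − 0.260 = 26643/3850 ≈ 6.920 in (> 0, runoff occurs)
Q = (26643/3850)²/((26643/3850) + 100/77) = (709849449/14822500)/(31643/3850) = 709849449/121825550 in ≈ 5.827 in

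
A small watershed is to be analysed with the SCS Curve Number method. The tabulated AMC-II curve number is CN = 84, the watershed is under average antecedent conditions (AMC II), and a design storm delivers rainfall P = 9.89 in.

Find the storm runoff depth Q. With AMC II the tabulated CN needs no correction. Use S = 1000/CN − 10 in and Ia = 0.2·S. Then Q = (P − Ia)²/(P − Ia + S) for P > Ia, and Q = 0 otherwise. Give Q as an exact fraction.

CN(II) = 84; AMC II needs no correction.
S = 1000/84 − 10 = 40/21 in ≈ 1.905 in
Ia = 0.2·(40/21) = 8/21 in ≈ 0.381 in
Since P=9.890 > Ia=0.381: effective rainfall P−Ia = 19969/2100 in
Q = (19969/2100)²/((19969/2100) + 40/21) = (398760961/4410000)/(23969/2100) = 398760961/50334900 in ≈ 7.922 in

Q = 398760961/50334900 in ≈ 7.922 in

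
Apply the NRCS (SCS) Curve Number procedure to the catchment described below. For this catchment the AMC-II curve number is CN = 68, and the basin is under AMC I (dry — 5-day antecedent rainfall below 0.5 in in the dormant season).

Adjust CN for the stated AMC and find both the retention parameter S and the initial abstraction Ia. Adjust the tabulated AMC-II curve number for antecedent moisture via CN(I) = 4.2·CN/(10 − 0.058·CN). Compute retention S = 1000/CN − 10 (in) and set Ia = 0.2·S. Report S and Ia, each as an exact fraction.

S = 4000/357 in ≈ 11.204 in; Ia = 800/357 in ≈ 2.241 in

Adjust CN=68 to AMC I: 4.2·68/(10 − 0.058·68) → (1428/5) ÷ (757/125) = 35700/757 ≈ 47.160
S = 1000/(35700/757) − 10 = 4000/357 in ≈ 11.204 in
Ia = 0.2·(4000/357) = 800/357 in ≈ 2.241 in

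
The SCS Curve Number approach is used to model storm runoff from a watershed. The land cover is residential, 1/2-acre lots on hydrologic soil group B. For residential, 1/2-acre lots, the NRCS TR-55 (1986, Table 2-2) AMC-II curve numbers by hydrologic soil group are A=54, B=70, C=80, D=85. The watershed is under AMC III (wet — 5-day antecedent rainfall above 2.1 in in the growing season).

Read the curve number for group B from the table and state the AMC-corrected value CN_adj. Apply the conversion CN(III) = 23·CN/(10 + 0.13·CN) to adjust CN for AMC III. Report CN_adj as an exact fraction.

CN_adj = 16100/191 ≈ 84.293

NRCS table: residential, 1/2-acre lots, soil group B → CN(II) = 70
Wet (AMC III): CN(III) = 23·70/(10 + 0.13·70) = 1610/(191/10) = 16100/191 ≈ 84.293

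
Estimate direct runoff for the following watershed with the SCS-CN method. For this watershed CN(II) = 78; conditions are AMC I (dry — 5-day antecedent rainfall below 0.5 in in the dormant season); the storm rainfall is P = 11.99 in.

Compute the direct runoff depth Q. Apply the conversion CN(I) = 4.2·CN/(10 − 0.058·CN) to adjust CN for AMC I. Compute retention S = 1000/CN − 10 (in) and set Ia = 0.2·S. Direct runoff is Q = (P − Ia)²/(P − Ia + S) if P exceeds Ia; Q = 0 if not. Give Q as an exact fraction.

Q = 69122805851/10587294900 in ≈ 6.529 in

CN(I) from CN(II)=78: (4.2·78)/(10 − 0.058·78) = 81900/1369 ≈ 59.825
Max retention: S = 1000/(81900/1369) − 10 = 5500/819 in (≈ 6.716 in)
Ia = 0.2·(5500/819) = 1100/819 in ≈ 1.343 in
P − Ia = 11.990 − 1.343 = 871981/81900 ≈ 10.647 in (> 0, runoff occurs)
Q: (871981/81900)² ÷ (1421981/81900) = 69122805851/10587294900 in (≈ 6.529 in)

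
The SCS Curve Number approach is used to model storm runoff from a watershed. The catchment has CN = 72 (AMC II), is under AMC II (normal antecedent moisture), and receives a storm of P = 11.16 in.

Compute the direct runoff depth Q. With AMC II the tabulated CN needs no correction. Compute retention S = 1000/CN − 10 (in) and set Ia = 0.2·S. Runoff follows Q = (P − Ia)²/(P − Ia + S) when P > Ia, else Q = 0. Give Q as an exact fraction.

CN(II) = 72; AMC II needs no correction.
Max retention: S = 1000/72 − 10 = 35/9 in (≈ 3.889 in)
Ia = 0.2·(35/9) = 7/9 in ≈ 0.778 in
Since P=11.160 > Ia=0.778: effective rainfall P−Ia = 2336/225 in
Q = (2336/225)²/((2336/225) + 35/9) = (5456896/50625)/(3211/225) = 5456896/722475 in ≈ 7.553 in

Q = 5456896/722475 in ≈ 7.553 in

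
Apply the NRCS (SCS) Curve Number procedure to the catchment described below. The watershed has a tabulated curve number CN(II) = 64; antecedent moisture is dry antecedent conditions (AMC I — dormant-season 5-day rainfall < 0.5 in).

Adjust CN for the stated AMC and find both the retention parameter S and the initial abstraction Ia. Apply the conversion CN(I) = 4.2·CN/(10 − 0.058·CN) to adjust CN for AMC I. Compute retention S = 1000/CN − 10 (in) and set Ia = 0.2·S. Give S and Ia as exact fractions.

S = 375/28 in ≈ 13.393 in; Ia = 75/28 in ≈ 2.679 in

Adjust CN=64 to AMC I: 4.2·64/(10 − 0.058·64) → (1344/5) ÷ (786/125) = 5600/131 ≈ 42.748
Retention S: 1000/CN − 10 with CN=42.748 → S = 375/28 ≈ 13.393 in
Ia = 0.2S: 0.2·13.393 = 2.679 in (exactly 75/28)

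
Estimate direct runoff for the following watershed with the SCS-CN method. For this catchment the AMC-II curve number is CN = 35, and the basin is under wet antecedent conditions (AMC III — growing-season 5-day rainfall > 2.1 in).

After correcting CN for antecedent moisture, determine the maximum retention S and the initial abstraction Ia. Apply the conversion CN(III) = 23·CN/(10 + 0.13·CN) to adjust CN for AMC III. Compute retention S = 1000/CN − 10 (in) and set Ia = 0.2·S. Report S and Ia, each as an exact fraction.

CN(III) from CN(II)=35: (23·35)/(10 + 0.13·35) = 16100/291 ≈ 55.326
S = 1000/(16100/291) − 10 = 1300/161 in ≈ 8.075 in
Initial abstraction Ia = S/5 = (1300/161)/5 = 260/161 ≈ 1.615 in

S = 1300/161 in ≈ 8.075 in; Ia = 260/161 in ≈ 1.615 in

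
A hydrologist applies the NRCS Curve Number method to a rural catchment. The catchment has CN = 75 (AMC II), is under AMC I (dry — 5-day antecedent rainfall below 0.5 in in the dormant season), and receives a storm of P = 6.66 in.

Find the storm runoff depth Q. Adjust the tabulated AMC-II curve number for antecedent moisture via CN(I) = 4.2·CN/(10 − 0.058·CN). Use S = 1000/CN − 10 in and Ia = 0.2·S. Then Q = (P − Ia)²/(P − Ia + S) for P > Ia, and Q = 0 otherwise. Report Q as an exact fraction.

Adjust CN=75 to AMC I: 4.2·75/(10 − 0.058·75) → 315 ÷ (113/20) = 6300/113 ≈ 55.752
S = 1000/(6300/113) − 10 = 500/63 in ≈ 7.937 in
Ia = 0.2·(500/63) = 100/63 in ≈ 1.587 in
P − Ia = 6.660 − 1.587 = 15979/3150 ≈ 5.073 in (> 0, runoff occurs)
Runoff Q = (P−Ia)²/(P−Ia+S) = (5.073)²/(5.073+7.937) = 255328441/129083850 ≈ 1.978 in

Q = 255328441/129083850 in ≈ 1.978 in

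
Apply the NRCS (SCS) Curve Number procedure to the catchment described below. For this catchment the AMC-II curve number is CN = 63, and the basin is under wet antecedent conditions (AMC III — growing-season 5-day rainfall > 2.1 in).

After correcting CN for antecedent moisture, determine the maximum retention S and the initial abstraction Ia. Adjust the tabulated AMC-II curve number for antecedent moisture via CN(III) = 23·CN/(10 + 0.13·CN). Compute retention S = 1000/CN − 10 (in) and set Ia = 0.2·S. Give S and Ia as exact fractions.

S = 3700/1449 in ≈ 2.553 in; Ia = 740/1449 in ≈ 0.511 in

CN(III) from CN(II)=63: (23·63)/(10 + 0.13·63) = 144900/1819 ≈ 79.659
Max retention: S = 1000/(144900/1819) − 10 = 3700/1449 in (≈ 2.553 in)
Ia = 0.2·(3700/1449) = 740/1449 in ≈ 0.511 in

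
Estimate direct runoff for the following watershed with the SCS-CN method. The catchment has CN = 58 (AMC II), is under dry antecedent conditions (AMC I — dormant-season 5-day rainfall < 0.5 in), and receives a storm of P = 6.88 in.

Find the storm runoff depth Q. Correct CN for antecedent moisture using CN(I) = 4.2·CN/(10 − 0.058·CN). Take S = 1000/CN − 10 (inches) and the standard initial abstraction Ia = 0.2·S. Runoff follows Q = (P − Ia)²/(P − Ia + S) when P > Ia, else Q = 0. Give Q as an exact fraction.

CN(I) from CN(II)=58: (4.2·58)/(10 − 0.058·58) = 2900/79 ≈ 36.709
S = 1000/(2900/79) − 10 = 500/29 in ≈ 17.241 in
Ia = 0.2S: 0.2·17.241 = 3.448 in (exactly 100/29)
P − Ia = 6.880 − 3.448 = 2488/725 ≈ 3.432 in (> 0, runoff occurs)
Q = (2488/725)²/((2488/725) + 500/29) = (6190144/525625)/(14988/725) = 1547536/2716575 in ≈ 0.570 in

Q = 1547536/2716575 in ≈ 0.570 in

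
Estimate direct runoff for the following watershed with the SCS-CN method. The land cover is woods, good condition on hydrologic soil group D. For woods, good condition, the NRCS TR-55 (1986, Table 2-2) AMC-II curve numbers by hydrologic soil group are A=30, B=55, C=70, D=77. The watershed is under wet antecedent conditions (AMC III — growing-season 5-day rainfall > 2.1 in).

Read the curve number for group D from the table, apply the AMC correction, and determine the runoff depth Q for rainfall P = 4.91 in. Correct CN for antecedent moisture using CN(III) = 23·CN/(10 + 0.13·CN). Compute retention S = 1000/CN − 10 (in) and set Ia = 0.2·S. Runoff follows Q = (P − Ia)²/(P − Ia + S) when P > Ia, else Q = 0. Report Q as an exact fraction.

NRCS table: woods, good condition, soil group D → CN(II) = 77
CN(III) from CN(II)=77: (23·77)/(10 + 0.13·77) = 7700/87 ≈ 88.506
S = 1000/(7700/87) − 10 = 100/77 in ≈ 1.299 in
Ia = 0.2·(100/77) = 20/77 in ≈ 0.260 in
Since P=4.910 > Ia=0.260: effective rainfall P−Ia = 35807/7700 in
Runoff Q = (P−Ia)²/(P−Ia+S) = (4.650)²/(4.650+1.299) = 1282141249/352713900 ≈ 3.635 in

Q = 1282141249/352713900 in ≈ 3.635 in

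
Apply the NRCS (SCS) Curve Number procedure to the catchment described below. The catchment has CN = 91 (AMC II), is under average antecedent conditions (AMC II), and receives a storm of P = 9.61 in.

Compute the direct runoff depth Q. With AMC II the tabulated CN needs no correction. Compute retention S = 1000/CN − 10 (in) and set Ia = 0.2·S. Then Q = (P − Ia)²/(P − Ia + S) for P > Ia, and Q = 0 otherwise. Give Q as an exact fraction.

AMC II — tabulated CN = 91 applies directly.
Retention S: 1000/CN − 10 with CN=91.000 → S = 90/91 ≈ 0.989 in
Initial abstraction Ia = S/5 = (90/91)/5 = 18/91 ≈ 0.198 in
P − Ia = 9.610 − 0.198 = 85651/9100 ≈ 9.412 in (> 0, runoff occurs)
Q: (85651/9100)² ÷ (94651/9100) = 7336093801/861324100 in (≈ 8.517 in)

Q = 7336093801/861324100 in ≈ 8.517 in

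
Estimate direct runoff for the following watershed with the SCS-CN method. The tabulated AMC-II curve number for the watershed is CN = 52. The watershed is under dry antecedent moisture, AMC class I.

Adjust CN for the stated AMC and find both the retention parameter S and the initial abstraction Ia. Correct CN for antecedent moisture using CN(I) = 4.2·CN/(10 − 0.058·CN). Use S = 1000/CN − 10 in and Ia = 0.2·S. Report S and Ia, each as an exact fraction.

Adjust CN=52 to AMC I: 4.2·52/(10 − 0.058·52) → (1092/5) ÷ (873/125) = 9100/291 ≈ 31.271
Max retention: S = 1000/(9100/291) − 10 = 2000/91 in (≈ 21.978 in)
Ia = 0.2·(2000/91) = 400/91 in ≈ 4.396 in

S = 2000/91 in ≈ 21.978 in; Ia = 400/91 in ≈ 4.396 in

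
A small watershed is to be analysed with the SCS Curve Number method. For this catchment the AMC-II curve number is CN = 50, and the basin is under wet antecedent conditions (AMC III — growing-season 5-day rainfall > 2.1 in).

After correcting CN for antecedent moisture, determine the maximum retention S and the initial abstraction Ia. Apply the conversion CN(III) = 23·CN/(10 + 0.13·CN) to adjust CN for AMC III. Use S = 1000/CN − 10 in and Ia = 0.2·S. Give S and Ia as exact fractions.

Wet (AMC III): CN(III) = 23·50/(10 + 0.13·50) = 1150/(33/2) = 2300/33 ≈ 69.697
Max retention: S = 1000/(2300/33) − 10 = 100/23 in (≈ 4.348 in)
Ia = 0.2·(100/23) = 20/23 in ≈ 0.870 in

S = 100/23 in ≈ 4.348 in; Ia = 20/23 in ≈ 0.870 in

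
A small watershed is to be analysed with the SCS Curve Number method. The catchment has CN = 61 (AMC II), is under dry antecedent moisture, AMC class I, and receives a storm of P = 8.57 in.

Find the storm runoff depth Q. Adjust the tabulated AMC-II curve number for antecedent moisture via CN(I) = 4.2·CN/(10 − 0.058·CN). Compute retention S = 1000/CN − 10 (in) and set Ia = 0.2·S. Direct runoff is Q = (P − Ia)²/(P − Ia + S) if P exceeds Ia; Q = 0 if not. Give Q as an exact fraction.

Q = 55667211721/37829595300 in ≈ 1.472 in

CN(I) from CN(II)=61: (4.2·61)/(10 − 0.058·61) = 42700/1077 ≈ 39.647
Retention S: 1000/CN − 10 with CN=39.647 → S = 6500/427 ≈ 15.222 in
Ia = 0.2S: 0.2·15.222 = 3.044 in (exactly 1300/427)
P − Ia = 8.570 − 3.044 = 235939/42700 ≈ 5.526 in (> 0, runoff occurs)
Runoff Q = (P−Ia)²/(P−Ia+S) = (5.526)²/(5.526+15.222) = 55667211721/37829595300 ≈ 1.472 in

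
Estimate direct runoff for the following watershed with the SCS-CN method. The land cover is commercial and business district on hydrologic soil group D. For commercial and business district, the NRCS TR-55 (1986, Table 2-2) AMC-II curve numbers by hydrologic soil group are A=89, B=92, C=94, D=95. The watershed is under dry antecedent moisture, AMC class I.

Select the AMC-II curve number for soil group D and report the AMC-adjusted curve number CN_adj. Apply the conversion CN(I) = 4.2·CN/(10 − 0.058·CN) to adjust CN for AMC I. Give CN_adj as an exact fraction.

CN_adj = 39900/449 ≈ 88.864

NRCS table: commercial and business district, soil group D → CN(II) = 95
Dry (AMC I): CN(I) = 4.2·95/(10 − 0.058·95) = 399/(449/100) = 39900/449 ≈ 88.864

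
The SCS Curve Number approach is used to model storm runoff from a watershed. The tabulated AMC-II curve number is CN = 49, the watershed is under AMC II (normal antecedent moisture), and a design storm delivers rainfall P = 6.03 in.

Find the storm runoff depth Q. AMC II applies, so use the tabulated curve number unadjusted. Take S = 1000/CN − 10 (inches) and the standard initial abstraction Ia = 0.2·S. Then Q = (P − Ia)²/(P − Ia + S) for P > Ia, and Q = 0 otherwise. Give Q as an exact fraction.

Q = 124768803/114900100 in ≈ 1.086 in

CN(II) = 49; AMC II needs no correction.
Retention S: 1000/CN − 10 with CN=49.000 → S = 510/49 ≈ 10.408 in
Ia = 0.2·(510/49) = 102/49 in ≈ 2.082 in
Since P=6.030 > Ia=2.082: effective rainfall P−Ia = 19347/4900 in
Q: (19347/4900)² ÷ (70347/4900) = 124768803/114900100 in (≈ 1.086 in)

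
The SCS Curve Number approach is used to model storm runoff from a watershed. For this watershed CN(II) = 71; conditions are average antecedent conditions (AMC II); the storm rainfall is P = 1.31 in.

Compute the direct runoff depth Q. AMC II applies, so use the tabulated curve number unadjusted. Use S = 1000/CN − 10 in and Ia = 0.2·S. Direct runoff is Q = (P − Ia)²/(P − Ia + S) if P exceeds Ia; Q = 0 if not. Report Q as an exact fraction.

Average conditions: CN = 71 (no AMC adjustment).
S = 1000/71 − 10 = 290/71 in ≈ 4.085 in
Initial abstraction Ia = S/5 = (290/71)/5 = 58/71 ≈ 0.817 in
Since P=1.310 > Ia=0.817: effective rainfall P−Ia = 3501/7100 in
Q: (3501/7100)² ÷ (32501/7100) = 12257001/230757100 in (≈ 0.053 in)

Q = 12257001/230757100 in ≈ 0.053 in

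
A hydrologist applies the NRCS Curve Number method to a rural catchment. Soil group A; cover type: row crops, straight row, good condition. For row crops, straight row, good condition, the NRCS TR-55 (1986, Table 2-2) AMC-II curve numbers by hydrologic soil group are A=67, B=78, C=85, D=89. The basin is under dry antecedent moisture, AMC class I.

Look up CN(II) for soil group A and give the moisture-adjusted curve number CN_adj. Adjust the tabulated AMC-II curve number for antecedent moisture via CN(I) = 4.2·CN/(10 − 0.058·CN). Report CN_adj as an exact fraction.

NRCS table: row crops, straight row, good condition, soil group A → CN(II) = 67
CN(I) from CN(II)=67: (4.2·67)/(10 − 0.058·67) = 46900/1019 ≈ 46.026

CN_adj = 46900/1019 ≈ 46.026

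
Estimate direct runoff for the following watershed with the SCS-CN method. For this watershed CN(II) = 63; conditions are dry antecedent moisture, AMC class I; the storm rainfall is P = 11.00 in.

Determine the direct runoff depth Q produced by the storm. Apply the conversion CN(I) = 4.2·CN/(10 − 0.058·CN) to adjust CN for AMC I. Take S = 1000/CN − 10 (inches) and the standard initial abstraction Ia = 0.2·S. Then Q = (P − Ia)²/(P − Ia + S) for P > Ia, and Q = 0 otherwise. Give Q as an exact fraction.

Q = 117787609/38834019 in ≈ 3.033 in

CN(I) from CN(II)=63: (4.2·63)/(10 − 0.058·63) = 132300/3173 ≈ 41.696
Max retention: S = 1000/(132300/3173) − 10 = 18500/1323 in (≈ 13.983 in)
Ia = 0.2S: 0.2·13.983 = 2.797 in (exactly 3700/1323)
Since P=11.000 > Ia=2.797: effective rainfall P−Ia = 10853/1323 in
Q = (10853/1323)²/((10853/1323) + 18500/1323) = (117787609/1750329)/(29353/1323) = 117787609/38834019 in ≈ 3.033 in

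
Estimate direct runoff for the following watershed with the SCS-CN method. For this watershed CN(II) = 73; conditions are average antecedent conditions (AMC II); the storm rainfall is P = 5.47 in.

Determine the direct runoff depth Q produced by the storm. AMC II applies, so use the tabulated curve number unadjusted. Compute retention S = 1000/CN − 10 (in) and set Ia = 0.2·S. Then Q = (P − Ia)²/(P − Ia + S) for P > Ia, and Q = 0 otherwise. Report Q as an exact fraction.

Average conditions: CN = 73 (no AMC adjustment).
Max retention: S = 1000/73 − 10 = 270/73 in (≈ 3.699 in)
Initial abstraction Ia = S/5 = (270/73)/5 = 54/73 ≈ 0.740 in
Since P=5.470 > Ia=0.740: effective rainfall P−Ia = 34531/7300 in
Runoff Q = (P−Ia)²/(P−Ia+S) = (4.730)²/(4.730+3.699) = 1192389961/449176300 ≈ 2.655 in

Q = 1192389961/449176300 in ≈ 2.655 in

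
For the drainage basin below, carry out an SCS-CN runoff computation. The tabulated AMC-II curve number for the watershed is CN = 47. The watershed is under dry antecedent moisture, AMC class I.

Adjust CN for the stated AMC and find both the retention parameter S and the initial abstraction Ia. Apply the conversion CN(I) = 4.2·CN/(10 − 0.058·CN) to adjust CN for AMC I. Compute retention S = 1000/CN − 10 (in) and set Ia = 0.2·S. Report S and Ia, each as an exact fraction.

CN(I) from CN(II)=47: (4.2·47)/(10 − 0.058·47) = 98700/3637 ≈ 27.138
Max retention: S = 1000/(98700/3637) − 10 = 26500/987 in (≈ 26.849 in)
Ia = 0.2S: 0.2·26.849 = 5.370 in (exactly 5300/987)

S = 26500/987 in ≈ 26.849 in; Ia = 5300/987 in ≈ 5.370 in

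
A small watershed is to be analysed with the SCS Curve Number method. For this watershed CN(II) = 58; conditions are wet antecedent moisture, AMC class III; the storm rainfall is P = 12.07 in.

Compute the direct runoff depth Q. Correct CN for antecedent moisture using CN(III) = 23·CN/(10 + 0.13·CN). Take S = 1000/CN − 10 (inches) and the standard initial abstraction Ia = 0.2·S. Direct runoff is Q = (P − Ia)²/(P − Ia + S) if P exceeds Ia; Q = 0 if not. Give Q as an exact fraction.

Q = 582274298761/64903702300 in ≈ 8.971 in

Adjust CN=58 to AMC III: 23·58/(10 + 0.13·58) → 1334 ÷ (877/50) = 66700/877 ≈ 76.055
Retention S: 1000/CN − 10 with CN=76.055 → S = 2100/667 ≈ 3.148 in
Ia = 0.2S: 0.2·3.148 = 0.630 in (exactly 420/667)
Since P=12.070 > Ia=0.630: effective rainfall P−Ia = 763069/66700 in
Runoff Q = (P−Ia)²/(P−Ia+S) = (11.440)²/(11.440+3.148) = 582274298761/64903702300 ≈ 8.971 in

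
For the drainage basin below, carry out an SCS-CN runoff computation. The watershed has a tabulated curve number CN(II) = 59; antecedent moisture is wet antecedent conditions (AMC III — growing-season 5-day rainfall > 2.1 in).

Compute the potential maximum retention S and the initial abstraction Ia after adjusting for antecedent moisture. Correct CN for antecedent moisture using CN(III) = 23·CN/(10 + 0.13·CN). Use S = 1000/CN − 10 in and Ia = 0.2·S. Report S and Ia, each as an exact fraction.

Wet (AMC III): CN(III) = 23·59/(10 + 0.13·59) = 1357/(1767/100) = 135700/1767 ≈ 76.797
Max retention: S = 1000/(135700/1767) − 10 = 4100/1357 in (≈ 3.021 in)
Ia = 0.2S: 0.2·3.021 = 0.604 in (exactly 820/1357)

S = 4100/1357 in ≈ 3.021 in; Ia = 820/1357 in ≈ 0.604 in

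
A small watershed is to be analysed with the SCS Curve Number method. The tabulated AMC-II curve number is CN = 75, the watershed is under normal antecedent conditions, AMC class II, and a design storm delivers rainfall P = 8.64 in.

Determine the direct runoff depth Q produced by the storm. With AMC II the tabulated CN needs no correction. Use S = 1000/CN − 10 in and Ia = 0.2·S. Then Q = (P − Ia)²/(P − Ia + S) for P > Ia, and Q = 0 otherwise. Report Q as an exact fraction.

Q = 89401/15900 in ≈ 5.623 in

CN(II) = 75; AMC II needs no correction.
S = 1000/75 − 10 = 10/3 in ≈ 3.333 in
Ia = 0.2·(10/3) = 2/3 in ≈ 0.667 in
Since P=8.640 > Ia=0.667: effective rainfall P−Ia = 598/75 in
Runoff Q = (P−Ia)²/(P−Ia+S) = (7.973)²/(7.973+3.333) = 89401/15900 ≈ 5.623 in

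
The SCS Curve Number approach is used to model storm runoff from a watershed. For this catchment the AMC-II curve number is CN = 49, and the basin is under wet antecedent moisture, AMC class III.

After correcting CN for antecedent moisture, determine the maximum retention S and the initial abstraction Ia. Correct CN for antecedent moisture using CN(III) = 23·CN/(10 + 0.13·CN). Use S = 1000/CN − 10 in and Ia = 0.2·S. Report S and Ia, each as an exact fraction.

Wet (AMC III): CN(III) = 23·49/(10 + 0.13·49) = 1127/(1637/100) = 112700/1637 ≈ 68.845
Max retention: S = 1000/(112700/1637) − 10 = 5100/1127 in (≈ 4.525 in)
Initial abstraction Ia = S/5 = (5100/1127)/5 = 1020/1127 ≈ 0.905 in

S = 5100/1127 in ≈ 4.525 in; Ia = 1020/1127 in ≈ 0.905 in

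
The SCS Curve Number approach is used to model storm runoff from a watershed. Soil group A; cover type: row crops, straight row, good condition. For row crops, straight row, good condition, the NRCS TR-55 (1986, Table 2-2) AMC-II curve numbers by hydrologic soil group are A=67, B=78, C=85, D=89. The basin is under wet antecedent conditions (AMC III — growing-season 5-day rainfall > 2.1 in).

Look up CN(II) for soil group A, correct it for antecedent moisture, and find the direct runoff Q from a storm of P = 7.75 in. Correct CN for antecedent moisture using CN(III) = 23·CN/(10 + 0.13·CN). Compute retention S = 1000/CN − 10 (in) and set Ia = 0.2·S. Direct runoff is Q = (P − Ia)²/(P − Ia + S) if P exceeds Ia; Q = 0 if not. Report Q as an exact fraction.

Q = 2036807161/359552284 in ≈ 5.665 in

NRCS table: row crops, straight row, good condition, soil group A → CN(II) = 67
CN(III) from CN(II)=67: (23·67)/(10 + 0.13·67) = 154100/1871 ≈ 82.362
S = 1000/(154100/1871) − 10 = 3300/1541 in ≈ 2.141 in
Ia = 0.2·(3300/1541) = 660/1541 in ≈ 0.428 in
P − Ia = 7.750 − 0.428 = 45131/6164 ≈ 7.322 in (> 0, runoff occurs)
Runoff Q = (P−Ia)²/(P−Ia+S) = (7.322)²/(7.322+2.141) = 2036807161/359552284 ≈ 5.665 in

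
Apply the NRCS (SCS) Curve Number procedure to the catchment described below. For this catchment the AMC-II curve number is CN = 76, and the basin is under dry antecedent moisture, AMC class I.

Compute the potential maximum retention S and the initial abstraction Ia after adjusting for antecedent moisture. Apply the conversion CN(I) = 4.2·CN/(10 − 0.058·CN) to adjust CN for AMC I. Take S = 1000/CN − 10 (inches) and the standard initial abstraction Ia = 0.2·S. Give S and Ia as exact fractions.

Adjust CN=76 to AMC I: 4.2·76/(10 − 0.058·76) → (1596/5) ÷ (699/125) = 13300/233 ≈ 57.082
Retention S: 1000/CN − 10 with CN=57.082 → S = 1000/133 ≈ 7.519 in
Initial abstraction Ia = S/5 = (1000/133)/5 = 200/133 ≈ 1.504 in

S = 1000/133 in ≈ 7.519 in; Ia = 200/133 in ≈ 1.504 in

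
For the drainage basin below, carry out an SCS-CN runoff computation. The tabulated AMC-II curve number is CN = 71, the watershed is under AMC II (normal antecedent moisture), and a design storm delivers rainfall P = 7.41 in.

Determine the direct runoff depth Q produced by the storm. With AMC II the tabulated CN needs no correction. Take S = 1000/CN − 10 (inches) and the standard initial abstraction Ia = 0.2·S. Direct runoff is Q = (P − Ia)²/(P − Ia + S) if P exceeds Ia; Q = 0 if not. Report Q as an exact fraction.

Average conditions: CN = 71 (no AMC adjustment).
Max retention: S = 1000/71 − 10 = 290/71 in (≈ 4.085 in)
Ia = 0.2S: 0.2·4.085 = 0.817 in (exactly 58/71)
Excess rainfall: 7.410 − 0.817 = 6.593 in; P > Ia so Q > 0
Q = (46811/7100)²/((46811/7100) + 290/71) = (2191269721/50410000)/(75811/7100) = 2191269721/538258100 in ≈ 4.071 in

Q = 2191269721/538258100 in ≈ 4.071 in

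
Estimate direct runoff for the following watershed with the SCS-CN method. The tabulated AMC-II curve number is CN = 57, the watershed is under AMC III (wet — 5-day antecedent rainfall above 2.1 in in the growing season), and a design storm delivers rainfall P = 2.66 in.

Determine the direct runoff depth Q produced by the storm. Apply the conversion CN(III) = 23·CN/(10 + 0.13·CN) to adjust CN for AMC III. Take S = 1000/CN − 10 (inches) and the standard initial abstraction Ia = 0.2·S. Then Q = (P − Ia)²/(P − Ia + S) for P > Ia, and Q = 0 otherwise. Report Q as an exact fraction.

Adjust CN=57 to AMC III: 23·57/(10 + 0.13·57) → 1311 ÷ (1741/100) = 131100/1741 ≈ 75.302
Retention S: 1000/CN − 10 with CN=75.302 → S = 4300/1311 ≈ 3.280 in
Ia = 0.2·(4300/1311) = 860/1311 in ≈ 0.656 in
Since P=2.660 > Ia=0.656: effective rainfall P−Ia = 131363/65550 in
Q: (131363/65550)² ÷ (346363/65550) = 17256237769/22704094650 in (≈ 0.760 in)

Q = 17256237769/22704094650 in ≈ 0.760 in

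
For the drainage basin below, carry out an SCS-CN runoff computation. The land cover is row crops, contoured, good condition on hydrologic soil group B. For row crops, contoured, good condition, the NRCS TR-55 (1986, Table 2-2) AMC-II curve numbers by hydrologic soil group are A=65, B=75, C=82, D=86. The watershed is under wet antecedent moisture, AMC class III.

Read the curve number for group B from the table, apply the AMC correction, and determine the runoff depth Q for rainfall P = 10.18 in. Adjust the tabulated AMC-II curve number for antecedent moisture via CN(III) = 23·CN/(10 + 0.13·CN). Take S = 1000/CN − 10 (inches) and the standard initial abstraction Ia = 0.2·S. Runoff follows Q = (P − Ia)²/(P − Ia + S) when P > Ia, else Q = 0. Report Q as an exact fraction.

NRCS table: row crops, contoured, good condition, soil group B → CN(II) = 75
CN(III) from CN(II)=75: (23·75)/(10 + 0.13·75) = 6900/79 ≈ 87.342
S = 1000/(6900/79) − 10 = 100/69 in ≈ 1.449 in
Ia = 0.2S: 0.2·1.449 = 0.290 in (exactly 20/69)
Since P=10.180 > Ia=0.290: effective rainfall P−Ia = 34121/3450 in
Q = (34121/3450)²/((34121/3450) + 100/69) = (1164242641/11902500)/(39121/3450) = 1164242641/134967450 in ≈ 8.626 in

Q = 1164242641/134967450 in ≈ 8.626 in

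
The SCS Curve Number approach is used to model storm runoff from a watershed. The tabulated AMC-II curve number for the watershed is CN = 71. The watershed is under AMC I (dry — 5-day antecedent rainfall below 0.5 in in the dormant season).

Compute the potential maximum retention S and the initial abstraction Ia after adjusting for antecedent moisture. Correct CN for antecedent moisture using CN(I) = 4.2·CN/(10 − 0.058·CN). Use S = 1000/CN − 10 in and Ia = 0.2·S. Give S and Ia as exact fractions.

S = 14500/1491 in ≈ 9.725 in; Ia = 2900/1491 in ≈ 1.945 in

Dry (AMC I): CN(I) = 4.2·71/(10 − 0.058·71) = (1491/5)/(2941/500) = 149100/2941 ≈ 50.697
Max retention: S = 1000/(149100/2941) − 10 = 14500/1491 in (≈ 9.725 in)
Initial abstraction Ia = S/5 = (14500/1491)/5 = 2900/1491 ≈ 1.945 in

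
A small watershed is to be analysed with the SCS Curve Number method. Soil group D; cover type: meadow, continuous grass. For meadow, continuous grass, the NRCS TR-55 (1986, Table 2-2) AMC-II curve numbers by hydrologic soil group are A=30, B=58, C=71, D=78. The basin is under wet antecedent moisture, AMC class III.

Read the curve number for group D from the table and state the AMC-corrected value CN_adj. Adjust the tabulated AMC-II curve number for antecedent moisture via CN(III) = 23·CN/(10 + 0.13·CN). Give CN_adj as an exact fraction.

NRCS table: meadow, continuous grass, soil group D → CN(II) = 78
CN(III) from CN(II)=78: (23·78)/(10 + 0.13·78) = 89700/1007 ≈ 89.076

CN_adj = 89700/1007 ≈ 89.076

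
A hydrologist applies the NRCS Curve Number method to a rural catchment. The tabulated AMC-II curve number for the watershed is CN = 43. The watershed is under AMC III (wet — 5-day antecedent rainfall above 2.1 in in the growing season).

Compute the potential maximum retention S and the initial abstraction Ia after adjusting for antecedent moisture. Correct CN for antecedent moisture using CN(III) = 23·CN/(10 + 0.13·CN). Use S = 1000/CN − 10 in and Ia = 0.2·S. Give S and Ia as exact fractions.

Wet (AMC III): CN(III) = 23·43/(10 + 0.13·43) = 989/(1559/100) = 98900/1559 ≈ 63.438
S = 1000/(98900/1559) − 10 = 5700/989 in ≈ 5.763 in
Ia = 0.2S: 0.2·5.763 = 1.153 in (exactly 1140/989)

S = 5700/989 in ≈ 5.763 in; Ia = 1140/989 in ≈ 1.153 in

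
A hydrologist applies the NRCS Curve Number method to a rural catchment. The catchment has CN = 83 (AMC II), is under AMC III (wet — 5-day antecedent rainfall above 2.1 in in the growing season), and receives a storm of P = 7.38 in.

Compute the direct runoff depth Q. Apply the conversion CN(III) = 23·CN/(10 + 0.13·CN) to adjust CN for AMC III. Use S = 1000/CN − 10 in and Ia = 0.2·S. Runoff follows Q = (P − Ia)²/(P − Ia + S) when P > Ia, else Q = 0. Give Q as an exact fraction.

Adjust CN=83 to AMC III: 23·83/(10 + 0.13·83) → 1909 ÷ (2079/100) = 190900/2079 ≈ 91.823
Retention S: 1000/CN − 10 with CN=91.823 → S = 1700/1909 ≈ 0.891 in
Initial abstraction Ia = S/5 = (1700/1909)/5 = 340/1909 ≈ 0.178 in
P − Ia = 7.380 − 0.178 = 687421/95450 ≈ 7.202 in (> 0, runoff occurs)
Q: (687421/95450)² ÷ (772421/95450) = 472547631241/73727584450 in (≈ 6.409 in)

Q = 472547631241/73727584450 in ≈ 6.409 in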